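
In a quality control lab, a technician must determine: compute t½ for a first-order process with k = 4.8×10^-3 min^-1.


t½ = ln2/k = 0.693147/(4.8×10^-3 min^-1)
= 144.4 min

144.4 min


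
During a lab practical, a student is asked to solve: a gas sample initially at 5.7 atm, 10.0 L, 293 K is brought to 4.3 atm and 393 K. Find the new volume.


P1V1/T1 = P2V2/T2
V2 = P1V1T2/(T1P2)
= 5.7×10.0×393/(293×4.3)
= 17.78 L

17.78 L


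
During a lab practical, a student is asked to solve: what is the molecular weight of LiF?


M(LiF) = 1×6.94 + 1×19.0
= 6.94 + 19.0
= 25.94 g/mol

25.94 g/mol


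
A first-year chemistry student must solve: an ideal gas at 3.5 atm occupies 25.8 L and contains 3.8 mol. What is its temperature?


PV = nRT  (R = 0.08206 L·atm/(mol·K))
T = PV/(nR) = 3.5×25.8/(3.8×0.08206)
= 90.30/0.311828
= 289.58 K

289.58 K


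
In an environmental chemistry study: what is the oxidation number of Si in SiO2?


x + 2(-2) = 0, so x = +4
Oxidation number: +4

+4


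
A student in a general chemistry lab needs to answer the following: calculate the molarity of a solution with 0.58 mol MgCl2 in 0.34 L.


M = n/V = 0.58/0.34 = 1.706 mol/L

1.706 M


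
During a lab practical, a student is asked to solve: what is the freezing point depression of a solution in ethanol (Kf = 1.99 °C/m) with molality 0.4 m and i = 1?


ΔTf = Kf × m × i
= 1.99 × 0.4 × 1
= 0.796 °C

0.796 °C


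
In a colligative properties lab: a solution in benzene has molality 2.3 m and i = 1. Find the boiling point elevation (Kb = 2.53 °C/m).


ΔTb = Kb × m × i
= 2.53 × 2.3 × 1
= 5.819 °C

5.819 °C


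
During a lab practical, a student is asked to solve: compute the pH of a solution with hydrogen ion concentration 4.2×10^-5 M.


pH = -log10([H+]) = -log10(4.2×10^-5)
= 5 - log10(4.2)
= 5 - 0.62
= 4.38

4.38


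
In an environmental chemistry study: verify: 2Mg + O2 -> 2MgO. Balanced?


Equation: 2Mg + O2 -> 2MgO
Check atoms: Mg: 2=2, O: 2=2
Balanced

Yes, balanced


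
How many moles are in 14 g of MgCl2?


M(MgCl2) = 95.21 g/mol
n = mass/M = 14/95.21 = 0.147 mol

0.147 mol


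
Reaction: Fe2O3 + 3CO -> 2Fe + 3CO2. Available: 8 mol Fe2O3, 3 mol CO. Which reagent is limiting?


Mole ratio available / coefficient:
  Fe2O3: 8/1 = 8.000
  CO: 3/3 = 1.000
Smaller ratio is limiting.

CO


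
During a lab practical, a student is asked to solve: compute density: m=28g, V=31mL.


ρ = mass/volume
= 28/31
= 0.903 g/mL

0.903 g/mL


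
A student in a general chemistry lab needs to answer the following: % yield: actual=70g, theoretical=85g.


% yield = actual/theoretical × 100
= 70/85 × 100
= 82.35%

82.35%


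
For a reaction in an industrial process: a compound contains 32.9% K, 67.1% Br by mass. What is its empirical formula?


Assume 100 g sample. Moles of each element:
  K: 32.9/39.1 = 0.841 mol
  Br: 67.1/79.9 = 0.84 mol
Divide by smallest (0.84):
  K: 0.841/0.84 = 1.0
  Br: 0.84/0.84 = 1.0
Empirical formula: KBr

KBr


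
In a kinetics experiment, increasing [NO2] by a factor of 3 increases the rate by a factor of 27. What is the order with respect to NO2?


rate ∝ [NO2]^n
3^n = 27 → n = 3
Order in NO2: 3

3


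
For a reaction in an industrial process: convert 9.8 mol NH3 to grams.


M(NH3) = 17.03 g/mol
mass = n × M = 9.8 × 17.03 = 166.89 g

166.89 g


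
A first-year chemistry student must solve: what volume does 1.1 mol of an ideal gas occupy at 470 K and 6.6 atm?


PV = nRT  (R = 0.08206 L·atm/(mol·K))
V = nRT/P = 1.1×0.08206×470/6.6
= 6.428 L

6.428 L


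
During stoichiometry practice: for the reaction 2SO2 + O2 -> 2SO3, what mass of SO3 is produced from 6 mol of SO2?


Mole ratio SO3:SO2 = 2:2
n(SO3) = 6 × 2/2 = 6.000 mol
mass = 6.000 × 80.07 = 480.42 g

480.42 g


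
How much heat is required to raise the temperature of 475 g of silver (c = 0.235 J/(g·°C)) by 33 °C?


q = mcΔT = 475 × 0.235 × 33
= 3683.63 J

3683.63 J


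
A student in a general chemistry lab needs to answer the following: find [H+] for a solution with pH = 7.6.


[H+] = 10^(-pH) = 10^(-7.6)
= 2.51×10^-8 M

2.51×10^-8 M


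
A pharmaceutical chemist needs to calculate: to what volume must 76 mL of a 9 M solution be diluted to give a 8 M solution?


C1V1 = C2V2
9 × 76 = 8 × V2
V2 = 684/8 = 85.5 mL

85.5 mL


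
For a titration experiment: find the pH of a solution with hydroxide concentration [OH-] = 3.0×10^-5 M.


pOH = -log10([OH-]) = -log10(3.0×10^-5)
= 5 - log10(3.0) = 4.52
pH = 14 - pOH = 14 - 4.52 = 9.48

9.48


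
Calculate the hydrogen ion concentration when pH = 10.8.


[H+] = 10^(-pH) = 10^(-10.8)
= 1.58×10^-11 M

1.58×10^-11 M


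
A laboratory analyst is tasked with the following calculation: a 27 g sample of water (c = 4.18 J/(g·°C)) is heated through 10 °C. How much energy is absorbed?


q = mcΔT = 27 × 4.18 × 10
= 1128.60 J

1128.60 J


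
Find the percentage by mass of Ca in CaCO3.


M(CaCO3) = 1×40.08 + 1×12.01 + 3×16.0 = 100.09 g/mol
Mass of Ca = 1 × 40.08 = 40.08 g/mol
% Ca = 40.08/100.09 × 100 = 40.04%

40.04%


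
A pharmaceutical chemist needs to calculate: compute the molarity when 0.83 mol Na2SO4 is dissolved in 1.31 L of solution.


M = n/V = 0.83/1.31 = 0.634 mol/L

0.634 M


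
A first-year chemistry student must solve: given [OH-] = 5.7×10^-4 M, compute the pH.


pOH = -log10([OH-]) = -log10(5.7×10^-4)
= 4 - log10(5.7) = 3.24
pH = 14 - pOH = 14 - 3.24 = 10.76

10.76


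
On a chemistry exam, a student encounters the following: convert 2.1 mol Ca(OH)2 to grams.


M(Ca(OH)2) = 74.1 g/mol
mass = n × M = 2.1 × 74.1 = 155.61 g

155.61 g


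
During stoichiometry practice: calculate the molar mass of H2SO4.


M(H2SO4) = 2×1.008 + 1×32.07 + 4×16.0
= 2.02 + 32.07 + 64.0
= 98.09 g/mol

98.09 g/mol


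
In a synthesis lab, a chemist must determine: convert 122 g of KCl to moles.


M(KCl) = 74.55 g/mol
n = mass/M = 122/74.55 = 1.6365 mol

1.6365 mol


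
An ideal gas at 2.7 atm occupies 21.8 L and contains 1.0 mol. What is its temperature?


PV = nRT  (R = 0.08206 L·atm/(mol·K))
T = PV/(nR) = 2.7×21.8/(1.0×0.08206)
= 58.86/0.082060
= 717.28 K

717.28 K


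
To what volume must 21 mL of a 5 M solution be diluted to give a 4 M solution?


C1V1 = C2V2
5 × 21 = 4 × V2
V2 = 105/4 = 26.25 mL

26.25 mL


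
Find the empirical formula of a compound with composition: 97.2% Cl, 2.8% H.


Assume 100 g sample. Moles of each element:
  Cl: 97.2/35.45 = 2.742 mol
  H: 2.8/1.008 = 2.778 mol
Divide by smallest (2.742):
  Cl: 2.742/2.742 = 1.0
  H: 2.778/2.742 = 1.01
Empirical formula: HCl

HCl


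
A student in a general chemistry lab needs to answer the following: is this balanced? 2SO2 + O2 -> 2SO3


Equation: 2SO2 + O2 -> 2SO3
Check atoms: O: 6=6, S: 2=2
Balanced

Yes, balanced


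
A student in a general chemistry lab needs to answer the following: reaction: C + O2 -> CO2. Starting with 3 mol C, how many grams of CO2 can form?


Mole ratio CO2:C = 1:1
n(CO2) = 3 × 1/1 = 3.000 mol
mass = 3.000 × 44.01 = 132.03 g

132.03 g


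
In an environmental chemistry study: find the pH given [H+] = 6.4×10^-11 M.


pH = -log10([H+]) = -log10(6.4×10^-11)
= 11 - log10(6.4)
= 11 - 0.81
= 10.19

10.19


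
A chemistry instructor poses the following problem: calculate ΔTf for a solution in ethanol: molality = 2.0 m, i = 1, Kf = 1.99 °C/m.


ΔTf = Kf × m × i
= 1.99 × 2.0 × 1
= 3.98 °C

3.98 °C


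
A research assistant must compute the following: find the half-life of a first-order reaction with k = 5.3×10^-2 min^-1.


t½ = ln2/k = 0.693147/(5.3×10^-2 min^-1)
= 13.08 min

13.08 min


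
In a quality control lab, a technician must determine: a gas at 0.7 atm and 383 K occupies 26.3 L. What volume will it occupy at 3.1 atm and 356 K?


P1V1/T1 = P2V2/T2
V2 = P1V1T2/(T1P2)
= 0.7×26.3×356/(383×3.1)
= 5.52 L

5.52 L


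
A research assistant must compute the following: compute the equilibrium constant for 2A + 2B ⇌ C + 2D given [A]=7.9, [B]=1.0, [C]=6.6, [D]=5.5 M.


Kc = [C][D]^2/([A]^2[B]^2)
= (6.6^1 × 5.5^2)/(7.9^2 × 1.0^2)
= 199.65/62.41
= 3.199

3.199


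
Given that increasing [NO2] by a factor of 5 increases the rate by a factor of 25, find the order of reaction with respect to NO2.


rate ∝ [NO2]^n
5^n = 25 → n = 2
Order in NO2: 2

2


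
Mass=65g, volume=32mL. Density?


ρ = mass/volume
= 65/32
= 2.031 g/mL

2.031 g/mL


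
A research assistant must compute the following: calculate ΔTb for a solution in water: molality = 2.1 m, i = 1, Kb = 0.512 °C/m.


ΔTb = Kb × m × i
= 0.512 × 2.1 × 1
= 1.0752 °C

1.0752 °C


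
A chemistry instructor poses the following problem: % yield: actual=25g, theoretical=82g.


% yield = actual/theoretical × 100
= 25/82 × 100
= 30.49%

30.49%


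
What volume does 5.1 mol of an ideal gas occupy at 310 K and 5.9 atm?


PV = nRT  (R = 0.08206 L·atm/(mol·K))
V = nRT/P = 5.1×0.08206×310/5.9
= 21.989 L

21.989 L


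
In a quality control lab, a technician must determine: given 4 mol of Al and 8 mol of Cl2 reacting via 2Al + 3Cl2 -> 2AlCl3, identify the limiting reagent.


Mole ratio available / coefficient:
  Al: 4/2 = 2.000
  Cl2: 8/3 = 2.667
Smaller ratio is limiting.

Al


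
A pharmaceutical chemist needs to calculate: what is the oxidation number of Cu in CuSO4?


Sulfate is -2, so Cu = +2
Oxidation number: +2

+2


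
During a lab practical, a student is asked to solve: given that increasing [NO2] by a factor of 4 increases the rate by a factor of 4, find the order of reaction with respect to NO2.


rate ∝ [NO2]^n
4^n = 4 → n = 1
Order in NO2: 1

1


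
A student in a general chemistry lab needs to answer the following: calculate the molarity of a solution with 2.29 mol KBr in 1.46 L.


M = n/V = 2.29/1.46 = 1.568 mol/L

1.568 M


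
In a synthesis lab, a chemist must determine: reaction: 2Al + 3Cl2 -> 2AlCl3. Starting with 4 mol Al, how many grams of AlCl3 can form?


Mole ratio AlCl3:Al = 2:2
n(AlCl3) = 4 × 2/2 = 4.000 mol
mass = 4.000 × 133.33 = 533.32 g

533.32 g


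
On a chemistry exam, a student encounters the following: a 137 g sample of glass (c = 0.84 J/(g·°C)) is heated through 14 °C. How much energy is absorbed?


q = mcΔT = 137 × 0.84 × 14
= 1611.12 J

1611.12 J


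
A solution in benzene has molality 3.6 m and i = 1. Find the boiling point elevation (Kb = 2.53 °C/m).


ΔTb = Kb × m × i
= 2.53 × 3.6 × 1
= 9.108 °C

9.108 °C


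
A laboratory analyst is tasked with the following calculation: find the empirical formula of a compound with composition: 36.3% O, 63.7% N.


Assume 100 g sample. Moles of each element:
  O: 36.3/16.0 = 2.269 mol
  N: 63.7/14.01 = 4.547 mol
Divide by smallest (2.269):
  O: 2.269/2.269 = 1.0
  N: 4.547/2.269 = 2.0
Empirical formula: N2O

N2O


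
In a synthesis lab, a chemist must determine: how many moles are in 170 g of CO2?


M(CO2) = 44.01 g/mol
n = mass/M = 170/44.01 = 3.8628 mol

3.8628 mol


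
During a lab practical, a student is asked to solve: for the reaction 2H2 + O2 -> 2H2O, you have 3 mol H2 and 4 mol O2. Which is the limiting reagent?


Mole ratio available / coefficient:
  H2: 3/2 = 1.500
  O2: 4/1 = 4.000
Smaller ratio is limiting.

H2


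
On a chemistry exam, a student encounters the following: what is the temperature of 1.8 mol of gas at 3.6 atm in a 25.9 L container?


PV = nRT  (R = 0.08206 L·atm/(mol·K))
T = PV/(nR) = 3.6×25.9/(1.8×0.08206)
= 93.24/0.147708
= 631.25 K

631.25 K


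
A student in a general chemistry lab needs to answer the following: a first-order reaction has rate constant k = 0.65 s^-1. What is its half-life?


t½ = ln2/k = 0.693147/(0.65 s^-1)
= 1.066 s

1.066 s


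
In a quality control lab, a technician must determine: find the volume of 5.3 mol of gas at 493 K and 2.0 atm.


PV = nRT  (R = 0.08206 L·atm/(mol·K))
V = nRT/P = 5.3×0.08206×493/2.0
= 107.207 L

107.207 L


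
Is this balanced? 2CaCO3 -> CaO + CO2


Equation: 2CaCO3 -> CaO + CO2
Check atoms: C: 2≠1, Ca: 2≠1, O: 6≠3
Not balanced

No, not balanced


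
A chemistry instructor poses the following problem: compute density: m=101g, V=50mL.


ρ = mass/volume
= 101/50
= 2.02 g/mL

2.02 g/mL


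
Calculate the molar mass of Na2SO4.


M(Na2SO4) = 2×22.99 + 1×32.07 + 4×16.0
= 45.98 + 32.07 + 64.0
= 142.05 g/mol

142.05 g/mol


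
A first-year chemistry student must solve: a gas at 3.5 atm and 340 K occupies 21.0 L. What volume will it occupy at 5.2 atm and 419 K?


P1V1/T1 = P2V2/T2
V2 = P1V1T2/(T1P2)
= 3.5×21.0×419/(340×5.2)
= 17.419 L

17.419 L


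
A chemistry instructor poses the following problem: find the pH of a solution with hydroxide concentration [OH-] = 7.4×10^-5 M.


pOH = -log10([OH-]) = -log10(7.4×10^-5)
= 5 - log10(7.4) = 4.13
pH = 14 - pOH = 14 - 4.13 = 9.87

9.87


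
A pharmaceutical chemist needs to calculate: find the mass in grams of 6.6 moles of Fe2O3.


M(Fe2O3) = 159.7 g/mol
mass = n × M = 6.6 × 159.7 = 1054.02 g

1054.02 g


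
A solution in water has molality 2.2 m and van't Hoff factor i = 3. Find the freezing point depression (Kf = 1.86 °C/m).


ΔTf = Kf × m × i
= 1.86 × 2.2 × 3
= 12.276 °C

12.276 °C


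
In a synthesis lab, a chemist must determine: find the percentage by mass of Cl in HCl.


M(HCl) = 1×1.008 + 1×35.45 = 36.458 g/mol
Mass of Cl = 1 × 35.45 = 35.45 g/mol
% Cl = 35.45/36.458 × 100 = 97.24%

97.24%


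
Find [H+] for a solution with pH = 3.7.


[H+] = 10^(-pH) = 10^(-3.7)
= 2.0×10^-4 M

2.0×10^-4 M


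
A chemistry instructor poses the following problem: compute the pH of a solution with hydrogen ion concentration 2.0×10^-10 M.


pH = -log10([H+]) = -log10(2.0×10^-10)
= 10 - log10(2.0)
= 10 - 0.3
= 9.7

9.7


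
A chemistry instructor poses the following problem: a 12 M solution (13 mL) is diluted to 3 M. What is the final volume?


C1V1 = C2V2
12 × 13 = 3 × V2
V2 = 156/3 = 52.0 mL

52.0 mL


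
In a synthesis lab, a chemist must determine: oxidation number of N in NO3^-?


x + 3(-2) = -1, so x = +5
Oxidation number: +5

+5


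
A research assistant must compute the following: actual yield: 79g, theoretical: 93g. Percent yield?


% yield = actual/theoretical × 100
= 79/93 × 100
= 84.95%

84.95%


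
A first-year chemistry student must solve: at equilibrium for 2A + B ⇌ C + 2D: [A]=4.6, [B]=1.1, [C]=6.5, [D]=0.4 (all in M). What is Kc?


Kc = [C][D]^2/([A]^2[B])
= (6.5^1 × 0.4^2)/(4.6^2 × 1.1^1)
= 1.04/23.276
= 0.04468

0.04468


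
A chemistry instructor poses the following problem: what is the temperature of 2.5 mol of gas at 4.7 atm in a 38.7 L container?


PV = nRT  (R = 0.08206 L·atm/(mol·K))
T = PV/(nR) = 4.7×38.7/(2.5×0.08206)
= 181.89/0.205150
= 886.62 K

886.62 K


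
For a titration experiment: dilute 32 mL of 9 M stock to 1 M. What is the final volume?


C1V1 = C2V2
9 × 32 = 1 × V2
V2 = 288/1 = 288.0 mL

288.0 mL


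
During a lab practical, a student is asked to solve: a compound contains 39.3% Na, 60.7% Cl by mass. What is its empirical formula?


Assume 100 g sample. Moles of each element:
  Na: 39.3/22.99 = 1.709 mol
  Cl: 60.7/35.45 = 1.712 mol
Divide by smallest (1.709):
  Na: 1.709/1.709 = 1.0
  Cl: 1.712/1.709 = 1.0
Empirical formula: NaCl

NaCl


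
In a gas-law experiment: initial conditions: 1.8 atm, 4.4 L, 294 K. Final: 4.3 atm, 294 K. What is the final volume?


P1V1/T1 = P2V2/T2
V2 = P1V1T2/(T1P2)
= 1.8×4.4×294/(294×4.3)
= 1.842 L

1.842 L


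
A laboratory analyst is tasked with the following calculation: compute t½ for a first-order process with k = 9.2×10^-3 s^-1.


t½ = ln2/k = 0.693147/(9.2×10^-3 s^-1)
= 75.34 s

75.34 s


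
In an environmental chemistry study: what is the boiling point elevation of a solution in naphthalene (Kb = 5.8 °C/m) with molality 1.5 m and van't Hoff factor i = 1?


ΔTb = Kb × m × i
= 5.8 × 1.5 × 1
= 8.7 °C

8.7 °C


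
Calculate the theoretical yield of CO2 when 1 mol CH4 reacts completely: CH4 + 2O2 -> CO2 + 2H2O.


Mole ratio CO2:CH4 = 1:1
n(CO2) = 1 × 1/1 = 1.000 mol
mass = 1.000 × 44.01 = 44.01 g

44.01 g


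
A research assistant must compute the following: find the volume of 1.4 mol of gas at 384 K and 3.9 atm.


PV = nRT  (R = 0.08206 L·atm/(mol·K))
V = nRT/P = 1.4×0.08206×384/3.9
= 11.312 L

11.312 L


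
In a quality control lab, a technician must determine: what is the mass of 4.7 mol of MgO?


M(MgO) = 40.31 g/mol
mass = n × M = 4.7 × 40.31 = 189.46 g

189.46 g


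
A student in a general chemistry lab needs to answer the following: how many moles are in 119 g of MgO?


M(MgO) = 40.31 g/mol
n = mass/M = 119/40.31 = 2.9521 mol

2.9521 mol


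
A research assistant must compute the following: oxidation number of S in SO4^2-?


x + 4(-2) = -2, so x = +6
Oxidation number: +6

+6


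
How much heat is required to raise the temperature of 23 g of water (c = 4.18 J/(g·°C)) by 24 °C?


q = mcΔT = 23 × 4.18 × 24
= 2307.36 J

2307.36 J


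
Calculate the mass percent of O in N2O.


M(N2O) = 2×14.01 + 1×16.0 = 44.02 g/mol
Mass of O = 1 × 16.0 = 16.00 g/mol
% O = 16.00/44.02 × 100 = 36.35%

36.35%


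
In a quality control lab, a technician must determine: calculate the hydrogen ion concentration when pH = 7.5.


[H+] = 10^(-pH) = 10^(-7.5)
= 3.16×10^-8 M

3.16×10^-8 M


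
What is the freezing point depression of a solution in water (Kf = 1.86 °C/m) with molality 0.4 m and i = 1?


ΔTf = Kf × m × i
= 1.86 × 0.4 × 1
= 0.744 °C

0.744 °C


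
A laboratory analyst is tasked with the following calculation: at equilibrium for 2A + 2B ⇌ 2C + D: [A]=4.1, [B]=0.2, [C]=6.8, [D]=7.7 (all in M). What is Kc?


Kc = [C]^2[D]/([A]^2[B]^2)
= (6.8^2 × 7.7^1)/(4.1^2 × 0.2^2)
= 356.048/0.6724
= 529.5

529.5


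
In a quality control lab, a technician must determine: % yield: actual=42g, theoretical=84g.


% yield = actual/theoretical × 100
= 42/84 × 100
= 50.0%

50.0%


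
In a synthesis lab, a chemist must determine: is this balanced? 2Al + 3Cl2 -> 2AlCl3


Equation: 2Al + 3Cl2 -> 2AlCl3
Check atoms: Al: 2=2, Cl: 6=6
Balanced

Yes, balanced


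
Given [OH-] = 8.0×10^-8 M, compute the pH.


pOH = -log10([OH-]) = -log10(8.0×10^-8)
= 8 - log10(8.0) = 7.1
pH = 14 - pOH = 14 - 7.1 = 6.9

6.9


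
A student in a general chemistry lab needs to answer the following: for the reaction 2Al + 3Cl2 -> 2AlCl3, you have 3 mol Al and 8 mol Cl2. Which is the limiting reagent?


Mole ratio available / coefficient:
  Al: 3/2 = 1.500
  Cl2: 8/3 = 2.667
Smaller ratio is limiting.

Al


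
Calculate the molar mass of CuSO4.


M(CuSO4) = 1×63.55 + 1×32.07 + 4×16.0
= 63.55 + 32.07 + 64.0
= 159.62 g/mol

159.62 g/mol


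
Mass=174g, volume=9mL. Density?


ρ = mass/volume
= 174/9
= 19.333 g/mL

19.333 g/mL


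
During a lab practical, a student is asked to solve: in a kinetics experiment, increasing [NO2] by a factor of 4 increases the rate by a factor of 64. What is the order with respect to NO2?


rate ∝ [NO2]^n
4^n = 64 → n = 3
Order in NO2: 3

3


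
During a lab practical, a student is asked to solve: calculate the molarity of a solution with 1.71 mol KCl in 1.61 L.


M = n/V = 1.71/1.61 = 1.062 mol/L

1.062 M


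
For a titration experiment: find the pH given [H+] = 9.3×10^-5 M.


pH = -log10([H+]) = -log10(9.3×10^-5)
= 5 - log10(9.3)
= 5 - 0.97
= 4.03

4.03


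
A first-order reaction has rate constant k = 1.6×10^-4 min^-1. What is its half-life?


t½ = ln2/k = 0.693147/(1.6×10^-4 min^-1)
= 4332 min

4332 min


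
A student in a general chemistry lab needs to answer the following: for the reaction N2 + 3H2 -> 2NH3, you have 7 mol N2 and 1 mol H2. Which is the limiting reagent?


Mole ratio available / coefficient:
  N2: 7/1 = 7.000
  H2: 1/3 = 0.333
Smaller ratio is limiting.

H2


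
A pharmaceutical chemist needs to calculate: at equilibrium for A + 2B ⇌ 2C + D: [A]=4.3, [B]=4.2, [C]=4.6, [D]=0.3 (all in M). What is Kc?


Kc = [C]^2[D]/([A][B]^2)
= (4.6^2 × 0.3^1)/(4.3^1 × 4.2^2)
= 6.348/75.852
= 0.08369

0.08369


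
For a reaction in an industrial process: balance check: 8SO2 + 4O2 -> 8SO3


Equation: 8SO2 + 4O2 -> 8SO3
Check atoms: O: 24=24, S: 8=8
Balanced

Yes, balanced


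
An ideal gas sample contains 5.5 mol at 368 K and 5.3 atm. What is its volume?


PV = nRT  (R = 0.08206 L·atm/(mol·K))
V = nRT/P = 5.5×0.08206×368/5.3
= 31.338 L

31.338 L


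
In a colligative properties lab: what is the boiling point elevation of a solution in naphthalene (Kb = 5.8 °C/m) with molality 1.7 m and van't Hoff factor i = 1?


ΔTb = Kb × m × i
= 5.8 × 1.7 × 1
= 9.86 °C

9.86 °C


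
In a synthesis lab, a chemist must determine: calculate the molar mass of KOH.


M(KOH) = 1×39.1 + 1×16.0 + 1×1.008
= 39.1 + 16.0 + 1.01
= 56.11 g/mol

56.11 g/mol


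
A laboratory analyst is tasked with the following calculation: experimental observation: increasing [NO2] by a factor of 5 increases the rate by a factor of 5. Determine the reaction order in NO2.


rate ∝ [NO2]^n
5^n = 5 → n = 1
Order in NO2: 1

1


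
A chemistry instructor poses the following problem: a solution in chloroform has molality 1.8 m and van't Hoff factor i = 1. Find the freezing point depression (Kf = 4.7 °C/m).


ΔTf = Kf × m × i
= 4.7 × 1.8 × 1
= 8.46 °C

8.46 °C


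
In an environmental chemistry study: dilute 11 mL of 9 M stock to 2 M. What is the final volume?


C1V1 = C2V2
9 × 11 = 2 × V2
V2 = 99/2 = 49.5 mL

49.5 mL


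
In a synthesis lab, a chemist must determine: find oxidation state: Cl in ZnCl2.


halide: -1
Oxidation number: -1

-1


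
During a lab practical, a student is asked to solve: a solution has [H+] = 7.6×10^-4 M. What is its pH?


pH = -log10([H+]) = -log10(7.6×10^-4)
= 4 - log10(7.6)
= 4 - 0.88
= 3.12

3.12


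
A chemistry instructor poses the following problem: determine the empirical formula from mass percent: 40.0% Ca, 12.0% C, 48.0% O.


Assume 100 g sample. Moles of each element:
  Ca: 40.0/40.08 = 0.998 mol
  C: 12.0/12.01 = 0.999 mol
  O: 48.0/16.0 = 3.0 mol
Divide by smallest (0.998):
  Ca: 0.998/0.998 = 1.0
  C: 0.999/0.998 = 1.0
  O: 3.0/0.998 = 3.01
Empirical formula: CaCO3

CaCO3


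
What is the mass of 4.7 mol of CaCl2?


M(CaCl2) = 110.98 g/mol
mass = n × M = 4.7 × 110.98 = 521.61 g

521.61 g


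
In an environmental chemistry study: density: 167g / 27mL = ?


ρ = mass/volume
= 167/27
= 6.185 g/mL

6.185 g/mL


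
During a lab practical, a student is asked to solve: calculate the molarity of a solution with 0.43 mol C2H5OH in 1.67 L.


M = n/V = 0.43/1.67 = 0.257 mol/L

0.257 M


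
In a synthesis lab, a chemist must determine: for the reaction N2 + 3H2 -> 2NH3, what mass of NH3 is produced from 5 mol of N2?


Mole ratio NH3:N2 = 2:1
n(NH3) = 5 × 2/1 = 10.000 mol
mass = 10.000 × 17.03 = 170.3 g

170.3 g


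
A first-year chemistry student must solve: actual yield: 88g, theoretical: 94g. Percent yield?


% yield = actual/theoretical × 100
= 88/94 × 100
= 93.62%

93.62%


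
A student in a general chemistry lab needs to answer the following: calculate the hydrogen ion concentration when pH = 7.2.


[H+] = 10^(-pH) = 10^(-7.2)
= 6.31×10^-8 M

6.31×10^-8 M


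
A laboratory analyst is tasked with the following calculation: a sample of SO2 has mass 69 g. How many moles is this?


M(SO2) = 64.07 g/mol
n = mass/M = 69/64.07 = 1.0769 mol

1.0769 mol


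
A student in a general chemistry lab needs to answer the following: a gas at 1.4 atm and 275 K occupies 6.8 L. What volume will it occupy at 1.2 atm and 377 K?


P1V1/T1 = P2V2/T2
V2 = P1V1T2/(T1P2)
= 1.4×6.8×377/(275×1.2)
= 10.876 L

10.876 L


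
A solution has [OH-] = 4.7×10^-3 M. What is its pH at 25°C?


pOH = -log10([OH-]) = -log10(4.7×10^-3)
= 3 - log10(4.7) = 2.33
pH = 14 - pOH = 14 - 2.33 = 11.67

11.67


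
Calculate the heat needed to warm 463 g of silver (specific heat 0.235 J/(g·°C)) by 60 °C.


q = mcΔT = 463 × 0.235 × 60
= 6528.30 J

6528.30 J


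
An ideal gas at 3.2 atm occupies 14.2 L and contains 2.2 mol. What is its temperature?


PV = nRT  (R = 0.08206 L·atm/(mol·K))
T = PV/(nR) = 3.2×14.2/(2.2×0.08206)
= 45.44/0.180532
= 251.70 K

251.70 K


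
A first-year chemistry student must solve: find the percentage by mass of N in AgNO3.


M(AgNO3) = 1×107.87 + 1×14.01 + 3×16.0 = 169.88 g/mol
Mass of N = 1 × 14.01 = 14.01 g/mol
% N = 14.01/169.88 × 100 = 8.25%

8.25%


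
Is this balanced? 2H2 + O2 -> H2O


Equation: 2H2 + O2 -> H2O
Check atoms: H: 4≠2, O: 2≠1
Not balanced

No, not balanced


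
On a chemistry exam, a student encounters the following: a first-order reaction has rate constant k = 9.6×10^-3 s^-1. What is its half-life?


t½ = ln2/k = 0.693147/(9.6×10^-3 s^-1)
= 72.20 s

72.20 s


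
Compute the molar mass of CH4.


M(CH4) = 1×12.01 + 4×1.008
= 12.01 + 4.03
= 16.04 g/mol

16.04 g/mol


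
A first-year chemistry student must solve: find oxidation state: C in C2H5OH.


2x + 6(+1) + (-2) = 0, so x = -2
Oxidation number: -2

-2


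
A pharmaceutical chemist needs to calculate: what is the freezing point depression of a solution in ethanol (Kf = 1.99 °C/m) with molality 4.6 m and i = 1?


ΔTf = Kf × m × i
= 1.99 × 4.6 × 1
= 9.154 °C

9.154 °C


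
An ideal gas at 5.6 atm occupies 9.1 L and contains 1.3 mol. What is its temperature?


PV = nRT  (R = 0.08206 L·atm/(mol·K))
T = PV/(nR) = 5.6×9.1/(1.3×0.08206)
= 50.96/0.106678
= 477.70 K

477.70 K


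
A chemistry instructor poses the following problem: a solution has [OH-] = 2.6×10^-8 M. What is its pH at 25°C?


pOH = -log10([OH-]) = -log10(2.6×10^-8)
= 8 - log10(2.6) = 7.59
pH = 14 - pOH = 14 - 7.59 = 6.41

6.41


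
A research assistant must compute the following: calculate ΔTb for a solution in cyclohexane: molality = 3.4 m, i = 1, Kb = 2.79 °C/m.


ΔTb = Kb × m × i
= 2.79 × 3.4 × 1
= 9.486 °C

9.486 °C


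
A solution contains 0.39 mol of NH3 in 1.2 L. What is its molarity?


M = n/V = 0.39/1.2 = 0.325 mol/L

0.325 M


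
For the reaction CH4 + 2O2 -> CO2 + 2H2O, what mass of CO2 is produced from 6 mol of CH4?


Mole ratio CO2:CH4 = 1:1
n(CO2) = 6 × 1/1 = 6.000 mol
mass = 6.000 × 44.01 = 264.06 g

264.06 g


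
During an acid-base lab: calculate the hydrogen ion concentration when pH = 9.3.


[H+] = 10^(-pH) = 10^(-9.3)
= 5.01×10^-10 M

5.01×10^-10 M


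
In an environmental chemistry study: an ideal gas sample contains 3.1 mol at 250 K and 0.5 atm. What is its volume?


PV = nRT  (R = 0.08206 L·atm/(mol·K))
V = nRT/P = 3.1×0.08206×250/0.5
= 127.193 L

127.193 L


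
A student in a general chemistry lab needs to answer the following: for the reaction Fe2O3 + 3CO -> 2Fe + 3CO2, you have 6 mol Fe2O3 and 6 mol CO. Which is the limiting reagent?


Mole ratio available / coefficient:
  Fe2O3: 6/1 = 6.000
  CO: 6/3 = 2.000
Smaller ratio is limiting.

CO


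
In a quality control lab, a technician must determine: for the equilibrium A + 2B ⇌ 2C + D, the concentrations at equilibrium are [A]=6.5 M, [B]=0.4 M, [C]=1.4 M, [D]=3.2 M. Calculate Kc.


Kc = [C]^2[D]/([A][B]^2)
= (1.4^2 × 3.2^1)/(6.5^1 × 0.4^2)
= 6.272/1.04
= 6.031

6.031


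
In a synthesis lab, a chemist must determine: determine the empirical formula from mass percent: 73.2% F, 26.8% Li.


Assume 100 g sample. Moles of each element:
  F: 73.2/19.0 = 3.853 mol
  Li: 26.8/6.94 = 3.862 mol
Divide by smallest (3.853):
  F: 3.853/3.853 = 1.0
  Li: 3.862/3.853 = 1.0
Empirical formula: LiF

LiF


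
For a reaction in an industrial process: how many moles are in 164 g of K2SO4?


M(K2SO4) = 174.27 g/mol
n = mass/M = 164/174.27 = 0.9411 mol

0.9411 mol


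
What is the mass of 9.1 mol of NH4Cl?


M(NH4Cl) = 53.49 g/mol
mass = n × M = 9.1 × 53.49 = 486.76 g

486.76 g


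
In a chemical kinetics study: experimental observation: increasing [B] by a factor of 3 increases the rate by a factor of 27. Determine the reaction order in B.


rate ∝ [B]^n
3^n = 27 → n = 3
Order in B: 3

3


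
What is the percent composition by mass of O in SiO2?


M(SiO2) = 1×28.09 + 2×16.0 = 60.09 g/mol
Mass of O = 2 × 16.0 = 32.00 g/mol
% O = 32.00/60.09 × 100 = 53.25%

53.25%


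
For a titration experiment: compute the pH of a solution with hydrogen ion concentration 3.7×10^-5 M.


pH = -log10([H+]) = -log10(3.7×10^-5)
= 5 - log10(3.7)
= 5 - 0.57
= 4.43

4.43


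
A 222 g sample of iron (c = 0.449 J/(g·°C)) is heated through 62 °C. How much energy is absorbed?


q = mcΔT = 222 × 0.449 × 62
= 6180.04 J

6180.04 J


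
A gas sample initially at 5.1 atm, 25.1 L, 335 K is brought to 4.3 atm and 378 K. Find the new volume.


P1V1/T1 = P2V2/T2
V2 = P1V1T2/(T1P2)
= 5.1×25.1×378/(335×4.3)
= 33.591 L

33.591 L


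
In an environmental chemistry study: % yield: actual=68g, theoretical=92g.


% yield = actual/theoretical × 100
= 68/92 × 100
= 73.91%

73.91%


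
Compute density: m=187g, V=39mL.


ρ = mass/volume
= 187/39
= 4.795 g/mL

4.795 g/mL


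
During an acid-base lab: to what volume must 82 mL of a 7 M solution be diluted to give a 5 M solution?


C1V1 = C2V2
7 × 82 = 5 × V2
V2 = 574/5 = 114.8 mL

114.8 mL


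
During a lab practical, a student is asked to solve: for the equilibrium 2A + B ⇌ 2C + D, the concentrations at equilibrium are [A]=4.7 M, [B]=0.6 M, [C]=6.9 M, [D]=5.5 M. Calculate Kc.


Kc = [C]^2[D]/([A]^2[B])
= (6.9^2 × 5.5^1)/(4.7^2 × 0.6^1)
= 261.855/13.254
= 19.76

19.76


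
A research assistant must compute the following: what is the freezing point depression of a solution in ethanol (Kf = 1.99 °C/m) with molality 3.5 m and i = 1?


ΔTf = Kf × m × i
= 1.99 × 3.5 × 1
= 6.965 °C

6.965 °C


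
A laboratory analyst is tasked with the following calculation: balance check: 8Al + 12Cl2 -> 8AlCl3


Equation: 8Al + 12Cl2 -> 8AlCl3
Check atoms: Al: 8=8, Cl: 24=24
Balanced

Yes, balanced


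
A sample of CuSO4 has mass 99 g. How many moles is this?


M(CuSO4) = 159.62 g/mol
n = mass/M = 99/159.62 = 0.6202 mol

0.6202 mol


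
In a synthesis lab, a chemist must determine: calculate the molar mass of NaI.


M(NaI) = 1×22.99 + 1×126.9
= 22.99 + 126.9
= 149.89 g/mol

149.89 g/mol


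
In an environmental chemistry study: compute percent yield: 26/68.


% yield = actual/theoretical × 100
= 26/68 × 100
= 38.24%

38.24%


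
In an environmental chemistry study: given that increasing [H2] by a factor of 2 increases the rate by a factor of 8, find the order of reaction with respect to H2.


rate ∝ [H2]^n
2^n = 8 → n = 3
Order in H2: 3

3


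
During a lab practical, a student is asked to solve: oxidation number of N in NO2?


x + 2(-2) = 0, so x = +4
Oxidation number: +4

+4


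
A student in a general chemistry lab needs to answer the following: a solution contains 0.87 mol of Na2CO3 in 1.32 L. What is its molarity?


M = n/V = 0.87/1.32 = 0.659 mol/L

0.659 M


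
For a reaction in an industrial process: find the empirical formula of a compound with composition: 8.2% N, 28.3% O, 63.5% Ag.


Assume 100 g sample. Moles of each element:
  N: 8.2/14.01 = 0.585 mol
  O: 28.3/16.0 = 1.769 mol
  Ag: 63.5/107.87 = 0.589 mol
Divide by smallest (0.585):
  N: 0.585/0.585 = 1.0
  O: 1.769/0.585 = 3.02
  Ag: 0.589/0.585 = 1.01
Empirical formula: AgNO3

AgNO3


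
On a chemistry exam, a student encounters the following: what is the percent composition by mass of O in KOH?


M(KOH) = 1×39.1 + 1×16.0 + 1×1.008 = 56.108 g/mol
Mass of O = 1 × 16.0 = 16.00 g/mol
% O = 16.00/56.108 × 100 = 28.52%

28.52%


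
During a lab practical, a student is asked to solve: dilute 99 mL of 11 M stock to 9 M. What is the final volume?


C1V1 = C2V2
11 × 99 = 9 × V2
V2 = 1089/9 = 121.0 mL

121.0 mL


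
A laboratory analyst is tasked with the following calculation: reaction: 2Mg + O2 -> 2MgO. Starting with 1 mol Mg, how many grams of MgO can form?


Mole ratio MgO:Mg = 2:2
n(MgO) = 1 × 2/2 = 1.000 mol
mass = 1.000 × 40.31 = 40.31 g

40.31 g


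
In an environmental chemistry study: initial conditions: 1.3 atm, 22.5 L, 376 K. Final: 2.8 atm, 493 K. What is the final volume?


P1V1/T1 = P2V2/T2
V2 = P1V1T2/(T1P2)
= 1.3×22.5×493/(376×2.8)
= 13.697 L

13.697 L


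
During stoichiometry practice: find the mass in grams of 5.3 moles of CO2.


M(CO2) = 44.01 g/mol
mass = n × M = 5.3 × 44.01 = 233.25 g

233.25 g


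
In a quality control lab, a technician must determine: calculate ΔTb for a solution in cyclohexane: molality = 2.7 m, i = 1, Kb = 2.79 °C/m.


ΔTb = Kb × m × i
= 2.79 × 2.7 × 1
= 7.533 °C

7.533 °C


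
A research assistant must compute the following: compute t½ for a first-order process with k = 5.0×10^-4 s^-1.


t½ = ln2/k = 0.693147/(5.0×10^-4 s^-1)
= 1386 s

1386 s


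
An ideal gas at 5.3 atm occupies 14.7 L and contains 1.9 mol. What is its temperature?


PV = nRT  (R = 0.08206 L·atm/(mol·K))
T = PV/(nR) = 5.3×14.7/(1.9×0.08206)
= 77.91/0.155914
= 499.70 K

499.70 K


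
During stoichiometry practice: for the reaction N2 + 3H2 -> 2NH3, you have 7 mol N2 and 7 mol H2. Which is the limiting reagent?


Mole ratio available / coefficient:
  N2: 7/1 = 7.000
  H2: 7/3 = 2.333
Smaller ratio is limiting.

H2


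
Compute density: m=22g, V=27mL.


ρ = mass/volume
= 22/27
= 0.815 g/mL

0.815 g/mL


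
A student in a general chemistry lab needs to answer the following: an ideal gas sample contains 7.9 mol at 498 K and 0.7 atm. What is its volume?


PV = nRT  (R = 0.08206 L·atm/(mol·K))
V = nRT/P = 7.9×0.08206×498/0.7
= 461.201 L

461.201 L


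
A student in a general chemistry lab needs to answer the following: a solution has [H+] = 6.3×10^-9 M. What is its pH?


pH = -log10([H+]) = -log10(6.3×10^-9)
= 9 - log10(6.3)
= 9 - 0.8
= 8.2

8.2


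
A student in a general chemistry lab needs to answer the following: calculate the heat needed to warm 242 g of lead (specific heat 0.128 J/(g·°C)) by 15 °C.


q = mcΔT = 242 × 0.128 × 15
= 464.64 J

464.64 J


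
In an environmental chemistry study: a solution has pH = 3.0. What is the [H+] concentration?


[H+] = 10^(-pH) = 10^(-3.0)
= 1.0×10^-3 M

1.0×10^-3 M


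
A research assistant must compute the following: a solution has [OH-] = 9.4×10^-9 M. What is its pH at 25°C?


pOH = -log10([OH-]) = -log10(9.4×10^-9)
= 9 - log10(9.4) = 8.03
pH = 14 - pOH = 14 - 8.03 = 5.97

5.97


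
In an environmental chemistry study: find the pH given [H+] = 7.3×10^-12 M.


pH = -log10([H+]) = -log10(7.3×10^-12)
= 12 - log10(7.3)
= 12 - 0.86
= 11.14

11.14


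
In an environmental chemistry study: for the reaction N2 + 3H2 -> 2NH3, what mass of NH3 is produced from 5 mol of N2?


Mole ratio NH3:N2 = 2:1
n(NH3) = 5 × 2/1 = 10.000 mol
mass = 10.000 × 17.03 = 170.3 g

170.3 g


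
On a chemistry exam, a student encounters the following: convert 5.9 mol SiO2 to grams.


M(SiO2) = 60.09 g/mol
mass = n × M = 5.9 × 60.09 = 354.53 g

354.53 g


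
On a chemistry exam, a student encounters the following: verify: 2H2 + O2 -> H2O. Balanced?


Equation: 2H2 + O2 -> H2O
Check atoms: H: 4≠2, O: 2≠1
Not balanced

No, not balanced


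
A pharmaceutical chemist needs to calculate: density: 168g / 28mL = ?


ρ = mass/volume
= 168/28
= 6.0 g/mL

6.0 g/mL


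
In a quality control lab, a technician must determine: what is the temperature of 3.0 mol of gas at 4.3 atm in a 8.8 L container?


PV = nRT  (R = 0.08206 L·atm/(mol·K))
T = PV/(nR) = 4.3×8.8/(3.0×0.08206)
= 37.84/0.246180
= 153.71 K

153.71 K


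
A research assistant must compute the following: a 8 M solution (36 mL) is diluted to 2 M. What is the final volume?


C1V1 = C2V2
8 × 36 = 2 × V2
V2 = 288/2 = 144.0 mL

144.0 mL


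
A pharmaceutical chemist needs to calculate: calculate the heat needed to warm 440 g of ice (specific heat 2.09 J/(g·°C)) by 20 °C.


q = mcΔT = 440 × 2.09 × 20
= 18392.00 J

18392.00 J


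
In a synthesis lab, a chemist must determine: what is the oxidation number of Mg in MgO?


Group 2 metal: +2
Oxidation number: +2

+2


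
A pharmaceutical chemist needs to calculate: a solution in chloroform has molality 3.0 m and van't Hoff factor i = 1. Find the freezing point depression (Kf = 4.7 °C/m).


ΔTf = Kf × m × i
= 4.7 × 3.0 × 1
= 14.1 °C

14.1 °C


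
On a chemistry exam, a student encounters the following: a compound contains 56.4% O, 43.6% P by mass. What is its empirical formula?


Assume 100 g sample. Moles of each element:
  O: 56.4/16.0 = 3.525 mol
  P: 43.6/30.97 = 1.408 mol
Divide by smallest (1.408):
  O: 3.525/1.408 = 2.5
  P: 1.408/1.408 = 1.0
Multiply all ratios by 2 to obtain whole numbers.
Empirical formula: P2O5

P2O5


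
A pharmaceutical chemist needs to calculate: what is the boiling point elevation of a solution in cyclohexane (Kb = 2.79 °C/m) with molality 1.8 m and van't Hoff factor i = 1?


ΔTb = Kb × m × i
= 2.79 × 1.8 × 1
= 5.022 °C

5.022 °C


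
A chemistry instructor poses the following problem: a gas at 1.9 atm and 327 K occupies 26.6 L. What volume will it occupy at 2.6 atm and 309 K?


P1V1/T1 = P2V2/T2
V2 = P1V1T2/(T1P2)
= 1.9×26.6×309/(327×2.6)
= 18.368 L

18.368 L


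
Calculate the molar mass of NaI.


M(NaI) = 1×22.99 + 1×126.9
= 22.99 + 126.9
= 149.89 g/mol

149.89 g/mol


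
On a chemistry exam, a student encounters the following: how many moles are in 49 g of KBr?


M(KBr) = 119.0 g/mol
n = mass/M = 49/119.0 = 0.4118 mol

0.4118 mol


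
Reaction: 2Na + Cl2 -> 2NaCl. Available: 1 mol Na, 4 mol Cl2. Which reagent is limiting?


Mole ratio available / coefficient:
  Na: 1/2 = 0.500
  Cl2: 4/1 = 4.000
Smaller ratio is limiting.

Na


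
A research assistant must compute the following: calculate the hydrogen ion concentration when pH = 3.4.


[H+] = 10^(-pH) = 10^(-3.4)
= 3.98×10^-4 M

3.98×10^-4 M


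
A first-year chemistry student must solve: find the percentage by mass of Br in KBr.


M(KBr) = 1×39.1 + 1×79.9 = 119.00 g/mol
Mass of Br = 1 × 79.9 = 79.90 g/mol
% Br = 79.90/119.00 × 100 = 67.14%

67.14%


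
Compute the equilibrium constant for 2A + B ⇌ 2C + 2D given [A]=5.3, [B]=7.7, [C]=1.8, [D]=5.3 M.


Kc = [C]^2[D]^2/([A]^2[B])
= (1.8^2 × 5.3^2)/(5.3^2 × 7.7^1)
= 91.0116/216.293
= 0.4208

0.4208


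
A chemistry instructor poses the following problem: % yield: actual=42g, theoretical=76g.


% yield = actual/theoretical × 100
= 42/76 × 100
= 55.26%

55.26%


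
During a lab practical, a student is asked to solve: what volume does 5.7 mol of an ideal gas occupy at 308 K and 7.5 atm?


PV = nRT  (R = 0.08206 L·atm/(mol·K))
V = nRT/P = 5.7×0.08206×308/7.5
= 19.209 L

19.209 L


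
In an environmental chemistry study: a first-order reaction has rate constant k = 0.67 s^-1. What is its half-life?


t½ = ln2/k = 0.693147/(0.67 s^-1)
= 1.035 s

1.035 s


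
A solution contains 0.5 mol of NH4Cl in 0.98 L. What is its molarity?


M = n/V = 0.5/0.98 = 0.510 mol/L

0.510 M
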